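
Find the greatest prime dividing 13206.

71

13206 = 2 · 6603
6603 = 3 · 2201
2201 = 31 · 71
71 is prime.
So 13206 = 2 · 3 · 31 · 71; the largest prime factor is 71.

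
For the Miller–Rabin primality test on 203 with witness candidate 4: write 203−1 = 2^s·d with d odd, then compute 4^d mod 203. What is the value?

203 − 1 = 202 = 2^1 · 101, so d = 101.
4^1 ≡ 4 (mod 203)
4^2 ≡ 4^2 = 16 ≡ 16 (mod 203)
4^4 ≡ 16^2 = 256 ≡ 53 (mod 203)
4^8 ≡ 53^2 = 2809 ≡ 170 (mod 203)
4^16 ≡ 170^2 = 28900 ≡ 74 (mod 203)
4^32 ≡ 74^2 = 5476 ≡ 198 (mod 203)
4^64 ≡ 198^2 = 39204 ≡ 25 (mod 203)
101 = 64 + 32 + 4 + 1 in binary powers of 2.
So 4^101 ≡ 25 · 198 · 53 · 4 ≡ 93 (mod 203).
Squaring chain: 93; never reaches −1, so base 4 is a Miller–Rabin witness that 203 is composite.

93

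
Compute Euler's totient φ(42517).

Factor: 42517 = 17 · 41 · 61.
φ(42517) = (17−1) · (41−1) · (61−1) = 16 · 40 · 60 = 38400.

38400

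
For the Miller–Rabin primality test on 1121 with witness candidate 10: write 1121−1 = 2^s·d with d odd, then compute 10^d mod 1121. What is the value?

876

1121 − 1 = 1120 = 2^5 · 35, so d = 35.
10^1 ≡ 10 (mod 1121)
10^2 ≡ 10^2 = 100 ≡ 100 (mod 1121)
10^4 ≡ 100^2 = 10000 ≡ 1032 (mod 1121)
10^8 ≡ 1032^2 = 1065024 ≡ 74 (mod 1121)
10^16 ≡ 74^2 = 5476 ≡ 992 (mod 1121)
10^32 ≡ 992^2 = 984064 ≡ 947 (mod 1121)
35 = 32 + 2 + 1 in binary powers of 2.
So 10^35 ≡ 947 · 100 · 10 ≡ 876 (mod 1121).
Squaring chain: 876 → 612 → 130 → 85 → 499; never reaches −1, so base 10 is a Miller–Rabin witness that 1121 is composite.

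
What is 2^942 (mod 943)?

496

2^1 ≡ 2 (mod 943)
2^2 ≡ 2^2 = 4 ≡ 4 (mod 943)
2^4 ≡ 4^2 = 16 ≡ 16 (mod 943)
2^8 ≡ 16^2 = 256 ≡ 256 (mod 943)
2^16 ≡ 256^2 = 65536 ≡ 469 (mod 943)
2^32 ≡ 469^2 = 219961 ≡ 242 (mod 943)
2^64 ≡ 242^2 = 58564 ≡ 98 (mod 943)
2^128 ≡ 98^2 = 9604 ≡ 174 (mod 943)
2^256 ≡ 174^2 = 30276 ≡ 100 (mod 943)
2^512 ≡ 100^2 = 10000 ≡ 570 (mod 943)
942 = 512 + 256 + 128 + 32 + 8 + 4 + 2 in binary powers of 2.
So 2^942 ≡ 570 · 100 · 174 · 242 · 256 · 16 · 4 ≡ 496 (mod 943).
Since 496 ≠ 1, base 2 is a Fermat witness: 943 is composite.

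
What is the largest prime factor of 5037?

73

5037 = 3 · 1679
1679 = 23 · 73
73 is prime.
So 5037 = 3 · 23 · 73; the largest prime factor is 73.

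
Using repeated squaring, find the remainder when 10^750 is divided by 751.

1

10^1 ≡ 10 (mod 751)
10^2 ≡ 10^2 = 100 ≡ 100 (mod 751)
10^4 ≡ 100^2 = 10000 ≡ 237 (mod 751)
10^8 ≡ 237^2 = 56169 ≡ 595 (mod 751)
10^16 ≡ 595^2 = 354025 ≡ 304 (mod 751)
10^32 ≡ 304^2 = 92416 ≡ 43 (mod 751)
10^64 ≡ 43^2 = 1849 ≡ 347 (mod 751)
10^128 ≡ 347^2 = 120409 ≡ 249 (mod 751)
10^256 ≡ 249^2 = 62001 ≡ 419 (mod 751)
10^512 ≡ 419^2 = 175561 ≡ 578 (mod 751)
750 = 512 + 128 + 64 + 32 + 8 + 4 + 2 in binary powers of 2.
So 10^750 ≡ 578 · 249 · 347 · 43 · 595 · 237 · 100 ≡ 1 (mod 751).
Since the result is 1, base 10 gives no evidence that 751 is composite.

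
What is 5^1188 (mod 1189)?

5^1 ≡ 5 (mod 1189)
5^2 ≡ 5^2 = 25 ≡ 25 (mod 1189)
5^4 ≡ 25^2 = 625 ≡ 625 (mod 1189)
5^8 ≡ 625^2 = 390625 ≡ 633 (mod 1189)
5^16 ≡ 633^2 = 400689 ≡ 1185 (mod 1189)
5^32 ≡ 1185^2 = 1404225 ≡ 16 (mod 1189)
5^64 ≡ 16^2 = 256 ≡ 256 (mod 1189)
5^128 ≡ 256^2 = 65536 ≡ 141 (mod 1189)
5^256 ≡ 141^2 = 19881 ≡ 857 (mod 1189)
5^512 ≡ 857^2 = 734449 ≡ 836 (mod 1189)
5^1024 ≡ 836^2 = 698896 ≡ 953 (mod 1189)
1188 = 1024 + 128 + 32 + 4 in binary powers of 2.
So 5^1188 ≡ 953 · 141 · 16 · 625 ≡ 674 (mod 1189).
Since 674 ≠ 1, base 5 is a Fermat witness: 1189 is composite.

674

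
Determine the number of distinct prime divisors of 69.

69 = 3 · 23
69 = 3 · 23, which has 2 distinct prime factors.

2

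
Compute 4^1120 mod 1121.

4^1 ≡ 4 (mod 1121)
4^2 ≡ 4^2 = 16 ≡ 16 (mod 1121)
4^4 ≡ 16^2 = 256 ≡ 256 (mod 1121)
4^8 ≡ 256^2 = 65536 ≡ 518 (mod 1121)
4^16 ≡ 518^2 = 268324 ≡ 405 (mod 1121)
4^32 ≡ 405^2 = 164025 ≡ 359 (mod 1121)
4^64 ≡ 359^2 = 128881 ≡ 1087 (mod 1121)
4^128 ≡ 1087^2 = 1181569 ≡ 35 (mod 1121)
4^256 ≡ 35^2 = 1225 ≡ 104 (mod 1121)
4^512 ≡ 104^2 = 10816 ≡ 727 (mod 1121)
4^1024 ≡ 727^2 = 528529 ≡ 538 (mod 1121)
1120 = 1024 + 64 + 32 in binary powers of 2.
So 4^1120 ≡ 538 · 1087 · 359 ≡ 1111 (mod 1121).
Since 1111 ≠ 1, base 4 is a Fermat witness: 1121 is composite.

1111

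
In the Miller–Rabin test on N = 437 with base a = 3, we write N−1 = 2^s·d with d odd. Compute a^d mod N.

307

437 − 1 = 436 = 2^2 · 109, so d = 109.
3^1 ≡ 3 (mod 437)
3^2 ≡ 3^2 = 9 ≡ 9 (mod 437)
3^4 ≡ 9^2 = 81 ≡ 81 (mod 437)
3^8 ≡ 81^2 = 6561 ≡ 6 (mod 437)
3^16 ≡ 6^2 = 36 ≡ 36 (mod 437)
3^32 ≡ 36^2 = 1296 ≡ 422 (mod 437)
3^64 ≡ 422^2 = 178084 ≡ 225 (mod 437)
109 = 64 + 32 + 8 + 4 + 1 in binary powers of 2.
So 3^109 ≡ 225 · 422 · 6 · 81 · 3 ≡ 307 (mod 437).
Squaring chain: 307 → 294; never reaches −1, so base 3 is a Miller–Rabin witness that 437 is composite.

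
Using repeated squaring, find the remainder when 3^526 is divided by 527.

121

3^1 ≡ 3 (mod 527)
3^2 ≡ 3^2 = 9 ≡ 9 (mod 527)
3^4 ≡ 9^2 = 81 ≡ 81 (mod 527)
3^8 ≡ 81^2 = 6561 ≡ 237 (mod 527)
3^16 ≡ 237^2 = 56169 ≡ 307 (mod 527)
3^32 ≡ 307^2 = 94249 ≡ 443 (mod 527)
3^64 ≡ 443^2 = 196249 ≡ 205 (mod 527)
3^128 ≡ 205^2 = 42025 ≡ 392 (mod 527)
3^256 ≡ 392^2 = 153664 ≡ 307 (mod 527)
3^512 ≡ 307^2 = 94249 ≡ 443 (mod 527)
526 = 512 + 8 + 4 + 2 in binary powers of 2.
So 3^526 ≡ 443 · 237 · 81 · 9 ≡ 121 (mod 527).
Since 121 ≠ 1, base 3 is a Fermat witness: 527 is composite.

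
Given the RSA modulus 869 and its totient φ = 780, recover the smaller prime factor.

11

φ(n) = (p−1)(q−1) = n − (p+q) + 1, so p + q = 869 − 780 + 1 = 90.
p and q are the roots of t² − 90t + 869 = 0.
Discriminant: 90² − 4·869 = 8100 − 3476 = 4624; √4624 = 68.
q = (90 − 68)/2 = 11, p = (90 + 68)/2 = 79.
Check: 11 · 79 = 869.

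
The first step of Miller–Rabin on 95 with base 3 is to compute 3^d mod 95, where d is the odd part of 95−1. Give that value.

95 − 1 = 94 = 2^1 · 47, so d = 47.
3^1 ≡ 3 (mod 95)
3^2 ≡ 3^2 = 9 ≡ 9 (mod 95)
3^4 ≡ 9^2 = 81 ≡ 81 (mod 95)
3^8 ≡ 81^2 = 6561 ≡ 6 (mod 95)
3^16 ≡ 6^2 = 36 ≡ 36 (mod 95)
3^32 ≡ 36^2 = 1296 ≡ 61 (mod 95)
47 = 32 + 8 + 4 + 2 + 1 in binary powers of 2.
So 3^47 ≡ 61 · 6 · 81 · 9 · 3 ≡ 67 (mod 95).
Squaring chain: 67; never reaches −1, so base 3 is a Miller–Rabin witness that 95 is composite.

67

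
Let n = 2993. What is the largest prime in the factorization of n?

73

2993 = 41 · 73
73 is prime.
So 2993 = 41 · 73; the largest prime factor is 73.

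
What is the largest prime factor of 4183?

89

4183 = 47 · 89
89 is prime.
So 4183 = 47 · 89; the largest prime factor is 89.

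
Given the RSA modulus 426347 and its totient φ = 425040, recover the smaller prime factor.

617

φ(n) = (p−1)(q−1) = n − (p+q) + 1, so p + q = 426347 − 425040 + 1 = 1308.
p and q are the roots of t² − 1308t + 426347 = 0.
Discriminant: 1308² − 4·426347 = 1710864 − 1705388 = 5476; √5476 = 74.
q = (1308 − 74)/2 = 617, p = (1308 + 74)/2 = 691.
Check: 617 · 691 = 426347.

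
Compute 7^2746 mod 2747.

21

7^1 ≡ 7 (mod 2747)
7^2 ≡ 7^2 = 49 ≡ 49 (mod 2747)
7^4 ≡ 49^2 = 2401 ≡ 2401 (mod 2747)
7^8 ≡ 2401^2 = 5764801 ≡ 1595 (mod 2747)
7^16 ≡ 1595^2 = 2544025 ≡ 303 (mod 2747)
7^32 ≡ 303^2 = 91809 ≡ 1158 (mod 2747)
7^64 ≡ 1158^2 = 1340964 ≡ 428 (mod 2747)
7^128 ≡ 428^2 = 183184 ≡ 1882 (mod 2747)
7^256 ≡ 1882^2 = 3541924 ≡ 1041 (mod 2747)
7^512 ≡ 1041^2 = 1083681 ≡ 1363 (mod 2747)
7^1024 ≡ 1363^2 = 1857769 ≡ 797 (mod 2747)
7^2048 ≡ 797^2 = 635209 ≡ 652 (mod 2747)
2746 = 2048 + 512 + 128 + 32 + 16 + 8 + 2 in binary powers of 2.
So 7^2746 ≡ 652 · 1363 · 1882 · 1158 · 303 · 1595 · 49 ≡ 21 (mod 2747).
Since 21 ≠ 1, base 7 is a Fermat witness: 2747 is composite.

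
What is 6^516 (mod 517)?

6^1 ≡ 6 (mod 517)
6^2 ≡ 6^2 = 36 ≡ 36 (mod 517)
6^4 ≡ 36^2 = 1296 ≡ 262 (mod 517)
6^8 ≡ 262^2 = 68644 ≡ 400 (mod 517)
6^16 ≡ 400^2 = 160000 ≡ 247 (mod 517)
6^32 ≡ 247^2 = 61009 ≡ 3 (mod 517)
6^64 ≡ 3^2 = 9 ≡ 9 (mod 517)
6^128 ≡ 9^2 = 81 ≡ 81 (mod 517)
6^256 ≡ 81^2 = 6561 ≡ 357 (mod 517)
6^512 ≡ 357^2 = 127449 ≡ 267 (mod 517)
516 = 512 + 4 in binary powers of 2.
So 6^516 ≡ 267 · 262 ≡ 159 (mod 517).
Since 159 ≠ 1, base 6 is a Fermat witness: 517 is composite.

159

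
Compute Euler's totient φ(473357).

454720

Factor: 473357 = 59 · 71 · 113.
φ(473357) = (59−1) · (71−1) · (113−1) = 58 · 70 · 112 = 454720.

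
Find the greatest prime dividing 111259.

111259 = 31 · 3589
3589 = 37 · 97
97 is prime.
So 111259 = 31 · 37 · 97; the largest prime factor is 97.

97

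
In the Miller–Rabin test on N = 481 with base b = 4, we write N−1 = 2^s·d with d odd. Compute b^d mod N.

481 − 1 = 480 = 2^5 · 15, so d = 15.
4^1 ≡ 4 (mod 481)
4^2 ≡ 4^2 = 16 ≡ 16 (mod 481)
4^4 ≡ 16^2 = 256 ≡ 256 (mod 481)
4^8 ≡ 256^2 = 65536 ≡ 120 (mod 481)
15 = 8 + 4 + 2 + 1 in binary powers of 2.
So 4^15 ≡ 120 · 256 · 16 · 4 ≡ 233 (mod 481).
Squaring chain: 233 → 417 → 248 → 417 → 248; never reaches −1, so base 4 is a Miller–Rabin witness that 481 is composite.

233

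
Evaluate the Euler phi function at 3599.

Factor: 3599 = 59 · 61.
φ(3599) = (59−1) · (61−1) = 58 · 60 = 3480.

3480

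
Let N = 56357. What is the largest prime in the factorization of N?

97

56357 = 7 · 8051
8051 = 83 · 97
97 is prime.
So 56357 = 7 · 83 · 97; the largest prime factor is 97.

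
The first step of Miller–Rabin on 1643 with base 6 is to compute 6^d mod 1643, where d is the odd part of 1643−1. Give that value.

1607

1643 − 1 = 1642 = 2^1 · 821, so d = 821.
6^1 ≡ 6 (mod 1643)
6^2 ≡ 6^2 = 36 ≡ 36 (mod 1643)
6^4 ≡ 36^2 = 1296 ≡ 1296 (mod 1643)
6^8 ≡ 1296^2 = 1679616 ≡ 470 (mod 1643)
6^16 ≡ 470^2 = 220900 ≡ 738 (mod 1643)
6^32 ≡ 738^2 = 544644 ≡ 811 (mod 1643)
6^64 ≡ 811^2 = 657721 ≡ 521 (mod 1643)
6^128 ≡ 521^2 = 271441 ≡ 346 (mod 1643)
6^256 ≡ 346^2 = 119716 ≡ 1420 (mod 1643)
6^512 ≡ 1420^2 = 2016400 ≡ 439 (mod 1643)
821 = 512 + 256 + 32 + 16 + 4 + 1 in binary powers of 2.
So 6^821 ≡ 439 · 1420 · 811 · 738 · 1296 · 6 ≡ 1607 (mod 1643).
Squaring chain: 1607; never reaches −1, so base 6 is a Miller–Rabin witness that 1643 is composite.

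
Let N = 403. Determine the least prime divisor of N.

403 is odd.
Digit sum 7, not divisible by 3.
Ends in 3: not divisible by 5.
7: 403 = 7·57 + 4
11: 403 = 11·36 + 7
13: 403 = 13·31

13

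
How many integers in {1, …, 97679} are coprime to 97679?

89856

Factor: 97679 = 19 · 53 · 97.
φ(97679) = (19−1) · (53−1) · (97−1) = 18 · 52 · 96 = 89856.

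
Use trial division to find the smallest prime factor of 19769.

53

19769 is odd.
Digit sum 32, not divisible by 3.
Ends in 9: not divisible by 5.
7: 19769 = 7·2824 + 1
11: 19769 = 11·1797 + 2
13: 19769 = 13·1520 + 9
17: 19769 = 17·1162 + 15
19: 19769 = 19·1040 + 9
23: 19769 = 23·859 + 12
29: 19769 = 29·681 + 20
31: 19769 = 31·637 + 22
37: 19769 = 37·534 + 11
41: 19769 = 41·482 + 7
43: 19769 = 43·459 + 32
47: 19769 = 47·420 + 29
53: 19769 = 53·373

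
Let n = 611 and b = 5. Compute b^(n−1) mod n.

5^1 ≡ 5 (mod 611)
5^2 ≡ 5^2 = 25 ≡ 25 (mod 611)
5^4 ≡ 25^2 = 625 ≡ 14 (mod 611)
5^8 ≡ 14^2 = 196 ≡ 196 (mod 611)
5^16 ≡ 196^2 = 38416 ≡ 534 (mod 611)
5^32 ≡ 534^2 = 285156 ≡ 430 (mod 611)
5^64 ≡ 430^2 = 184900 ≡ 378 (mod 611)
5^128 ≡ 378^2 = 142884 ≡ 521 (mod 611)
5^256 ≡ 521^2 = 271441 ≡ 157 (mod 611)
5^512 ≡ 157^2 = 24649 ≡ 209 (mod 611)
610 = 512 + 64 + 32 + 2 in binary powers of 2.
So 5^610 ≡ 209 · 378 · 430 · 25 ≡ 441 (mod 611).
Since 441 ≠ 1, base 5 is a Fermat witness: 611 is composite.

441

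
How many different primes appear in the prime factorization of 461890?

461890 = 2 · 230945
230945 = 5 · 46189
46189 = 11 · 4199
4199 = 13 · 323
323 = 17 · 19
461890 = 2 · 5 · 11 · 13 · 17 · 19, which has 6 distinct prime factors.

6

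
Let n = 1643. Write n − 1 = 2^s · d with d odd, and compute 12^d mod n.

1643 − 1 = 1642 = 2^1 · 821, so d = 821.
12^1 ≡ 12 (mod 1643)
12^2 ≡ 12^2 = 144 ≡ 144 (mod 1643)
12^4 ≡ 144^2 = 20736 ≡ 1020 (mod 1643)
12^8 ≡ 1020^2 = 1040400 ≡ 381 (mod 1643)
12^16 ≡ 381^2 = 145161 ≡ 577 (mod 1643)
12^32 ≡ 577^2 = 332929 ≡ 1043 (mod 1643)
12^64 ≡ 1043^2 = 1087849 ≡ 183 (mod 1643)
12^128 ≡ 183^2 = 33489 ≡ 629 (mod 1643)
12^256 ≡ 629^2 = 395641 ≡ 1321 (mod 1643)
12^512 ≡ 1321^2 = 1745041 ≡ 175 (mod 1643)
821 = 512 + 256 + 32 + 16 + 4 + 1 in binary powers of 2.
So 12^821 ≡ 175 · 1321 · 1043 · 577 · 1020 · 12 ≡ 610 (mod 1643).
Squaring chain: 610; never reaches −1, so base 12 is a Miller–Rabin witness that 1643 is composite.

610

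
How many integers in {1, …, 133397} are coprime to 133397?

118800

Factor: 133397 = 11 · 67 · 181.
φ(133397) = (11−1) · (67−1) · (181−1) = 10 · 66 · 180 = 118800.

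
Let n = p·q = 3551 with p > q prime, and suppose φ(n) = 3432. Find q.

53

φ(n) = (p−1)(q−1) = n − (p+q) + 1, so p + q = 3551 − 3432 + 1 = 120.
p and q are the roots of t² − 120t + 3551 = 0.
Discriminant: 120² − 4·3551 = 14400 − 14204 = 196; √196 = 14.
q = (120 − 14)/2 = 53, p = (120 + 14)/2 = 67.
Check: 53 · 67 = 3551.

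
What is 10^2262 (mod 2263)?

2236

10^1 ≡ 10 (mod 2263)
10^2 ≡ 10^2 = 100 ≡ 100 (mod 2263)
10^4 ≡ 100^2 = 10000 ≡ 948 (mod 2263)
10^8 ≡ 948^2 = 898704 ≡ 293 (mod 2263)
10^16 ≡ 293^2 = 85849 ≡ 2118 (mod 2263)
10^32 ≡ 2118^2 = 4485924 ≡ 658 (mod 2263)
10^64 ≡ 658^2 = 432964 ≡ 731 (mod 2263)
10^128 ≡ 731^2 = 534361 ≡ 293 (mod 2263)
10^256 ≡ 293^2 = 85849 ≡ 2118 (mod 2263)
10^512 ≡ 2118^2 = 4485924 ≡ 658 (mod 2263)
10^1024 ≡ 658^2 = 432964 ≡ 731 (mod 2263)
10^2048 ≡ 731^2 = 534361 ≡ 293 (mod 2263)
2262 = 2048 + 128 + 64 + 16 + 4 + 2 in binary powers of 2.
So 10^2262 ≡ 293 · 293 · 731 · 2118 · 948 · 100 ≡ 2236 (mod 2263).
Since 2236 ≠ 1, base 10 is a Fermat witness: 2263 is composite.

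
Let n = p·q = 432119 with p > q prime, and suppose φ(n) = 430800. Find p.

719

φ(n) = (p−1)(q−1) = n − (p+q) + 1, so p + q = 432119 − 430800 + 1 = 1320.
p and q are the roots of t² − 1320t + 432119 = 0.
Discriminant: 1320² − 4·432119 = 1742400 − 1728476 = 13924; √13924 = 118.
q = (1320 − 118)/2 = 601, p = (1320 + 118)/2 = 719.
Check: 601 · 719 = 432119.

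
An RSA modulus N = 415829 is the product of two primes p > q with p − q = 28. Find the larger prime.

Since p = q + 28, we have 415829 = q(q + 28), so q² + 28q − 415829 = 0.
Discriminant: 28² + 4·415829 = 784 + 1663316 = 1664100; √1664100 = 1290.
q = (−28 + 1290)/2 = 631, and p = q + 28 = 659.
Check: 631 · 659 = 415829.

659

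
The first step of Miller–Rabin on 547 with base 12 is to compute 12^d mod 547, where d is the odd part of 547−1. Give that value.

546

547 − 1 = 546 = 2^1 · 273, so d = 273.
12^1 ≡ 12 (mod 547)
12^2 ≡ 12^2 = 144 ≡ 144 (mod 547)
12^4 ≡ 144^2 = 20736 ≡ 497 (mod 547)
12^8 ≡ 497^2 = 247009 ≡ 312 (mod 547)
12^16 ≡ 312^2 = 97344 ≡ 525 (mod 547)
12^32 ≡ 525^2 = 275625 ≡ 484 (mod 547)
12^64 ≡ 484^2 = 234256 ≡ 140 (mod 547)
12^128 ≡ 140^2 = 19600 ≡ 455 (mod 547)
12^256 ≡ 455^2 = 207025 ≡ 259 (mod 547)
273 = 256 + 16 + 1 in binary powers of 2.
So 12^273 ≡ 259 · 525 · 12 ≡ 546 (mod 547).
Since 12^d ≡ 546 (mod 547), base 12 does not prove 547 composite.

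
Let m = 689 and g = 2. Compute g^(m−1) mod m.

2^1 ≡ 2 (mod 689)
2^2 ≡ 2^2 = 4 ≡ 4 (mod 689)
2^4 ≡ 4^2 = 16 ≡ 16 (mod 689)
2^8 ≡ 16^2 = 256 ≡ 256 (mod 689)
2^16 ≡ 256^2 = 65536 ≡ 81 (mod 689)
2^32 ≡ 81^2 = 6561 ≡ 360 (mod 689)
2^64 ≡ 360^2 = 129600 ≡ 68 (mod 689)
2^128 ≡ 68^2 = 4624 ≡ 490 (mod 689)
2^256 ≡ 490^2 = 240100 ≡ 328 (mod 689)
2^512 ≡ 328^2 = 107584 ≡ 100 (mod 689)
688 = 512 + 128 + 32 + 16 in binary powers of 2.
So 2^688 ≡ 100 · 490 · 360 · 81 ≡ 68 (mod 689).
Since 68 ≠ 1, base 2 is a Fermat witness: 689 is composite.

68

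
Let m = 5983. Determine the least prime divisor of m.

31

5983 is odd.
Digit sum 25, not divisible by 3.
Ends in 3: not divisible by 5.
7: 5983 = 7·854 + 5
11: 5983 = 11·543 + 10
13: 5983 = 13·460 + 3
17: 5983 = 17·351 + 16
19: 5983 = 19·314 + 17
23: 5983 = 23·260 + 3
29: 5983 = 29·206 + 9
31: 5983 = 31·193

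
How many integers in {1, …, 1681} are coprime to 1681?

Factor: 1681 = 41^2.
φ(1681) = 41^1·(41−1) = 1640.

1640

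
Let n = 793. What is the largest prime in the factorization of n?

793 = 13 · 61
61 is prime.
So 793 = 13 · 61; the largest prime factor is 61.

61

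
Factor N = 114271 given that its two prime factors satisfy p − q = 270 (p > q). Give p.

Since p = q + 270, we have 114271 = q(q + 270), so q² + 270q − 114271 = 0.
Discriminant: 270² + 4·114271 = 72900 + 457084 = 529984; √529984 = 728.
q = (−270 + 728)/2 = 229, and p = q + 270 = 499.
Check: 229 · 499 = 114271.

499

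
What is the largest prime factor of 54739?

67

54739 = 19 · 2881
2881 = 43 · 67
67 is prime.
So 54739 = 19 · 43 · 67; the largest prime factor is 67.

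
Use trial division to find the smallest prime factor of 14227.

14227 is odd.
Digit sum 16, not divisible by 3.
Ends in 7: not divisible by 5.
7: 14227 = 7·2032 + 3
11: 14227 = 11·1293 + 4
13: 14227 = 13·1094 + 5
17: 14227 = 17·836 + 15
19: 14227 = 19·748 + 15
23: 14227 = 23·618 + 13
29: 14227 = 29·490 + 17
31: 14227 = 31·458 + 29
37: 14227 = 37·384 + 19
41: 14227 = 41·347

41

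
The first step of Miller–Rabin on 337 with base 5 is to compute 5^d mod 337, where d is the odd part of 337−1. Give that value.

191

337 − 1 = 336 = 2^4 · 21, so d = 21.
5^1 ≡ 5 (mod 337)
5^2 ≡ 5^2 = 25 ≡ 25 (mod 337)
5^4 ≡ 25^2 = 625 ≡ 288 (mod 337)
5^8 ≡ 288^2 = 82944 ≡ 42 (mod 337)
5^16 ≡ 42^2 = 1764 ≡ 79 (mod 337)
21 = 16 + 4 + 1 in binary powers of 2.
So 5^21 ≡ 79 · 288 · 5 ≡ 191 (mod 337).
Squaring chain: 191 → 85 → 148 → 336; reaches −1, so base 5 does not prove 337 composite.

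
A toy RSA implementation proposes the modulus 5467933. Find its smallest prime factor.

5467933 is odd.
Digit sum 37, not divisible by 3.
Ends in 3: not divisible by 5.
7: 5467933 = 7·781133 + 2
11: 5467933 = 11·497084 + 9
13: 5467933 = 13·420610 + 3
17: 5467933 = 17·321643 + 2
19: 5467933 = 19·287785 + 18
23: 5467933 = 23·237736 + 5
29: 5467933 = 29·188549 + 12
31: 5467933 = 31·176384 + 29
37: 5467933 = 37·147781 + 36
41: 5467933 = 41·133364 + 9
43: 5467933 = 43·127161 + 10
47: 5467933 = 47·116339

47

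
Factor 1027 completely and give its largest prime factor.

1027 = 13 · 79
79 is prime.
So 1027 = 13 · 79; the largest prime factor is 79.

79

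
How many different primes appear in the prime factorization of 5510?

5510 = 2 · 2755
2755 = 5 · 551
551 = 19 · 29
5510 = 2 · 5 · 19 · 29, which has 4 distinct prime factors.

4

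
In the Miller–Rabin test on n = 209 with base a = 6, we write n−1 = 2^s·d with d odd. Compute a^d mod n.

209 − 1 = 208 = 2^4 · 13, so d = 13.
6^1 ≡ 6 (mod 209)
6^2 ≡ 6^2 = 36 ≡ 36 (mod 209)
6^4 ≡ 36^2 = 1296 ≡ 42 (mod 209)
6^8 ≡ 42^2 = 1764 ≡ 92 (mod 209)
13 = 8 + 4 + 1 in binary powers of 2.
So 6^13 ≡ 92 · 42 · 6 ≡ 194 (mod 209).
Squaring chain: 194 → 16 → 47 → 119; never reaches −1, so base 6 is a Miller–Rabin witness that 209 is composite.

194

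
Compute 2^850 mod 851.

169

2^1 ≡ 2 (mod 851)
2^2 ≡ 2^2 = 4 ≡ 4 (mod 851)
2^4 ≡ 4^2 = 16 ≡ 16 (mod 851)
2^8 ≡ 16^2 = 256 ≡ 256 (mod 851)
2^16 ≡ 256^2 = 65536 ≡ 9 (mod 851)
2^32 ≡ 9^2 = 81 ≡ 81 (mod 851)
2^64 ≡ 81^2 = 6561 ≡ 604 (mod 851)
2^128 ≡ 604^2 = 364816 ≡ 588 (mod 851)
2^256 ≡ 588^2 = 345744 ≡ 238 (mod 851)
2^512 ≡ 238^2 = 56644 ≡ 478 (mod 851)
850 = 512 + 256 + 64 + 16 + 2 in binary powers of 2.
So 2^850 ≡ 478 · 238 · 604 · 9 · 4 ≡ 169 (mod 851).
Since 169 ≠ 1, base 2 is a Fermat witness: 851 is composite.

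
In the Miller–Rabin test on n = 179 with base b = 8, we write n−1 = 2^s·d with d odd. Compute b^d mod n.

178

179 − 1 = 178 = 2^1 · 89, so d = 89.
8^1 ≡ 8 (mod 179)
8^2 ≡ 8^2 = 64 ≡ 64 (mod 179)
8^4 ≡ 64^2 = 4096 ≡ 158 (mod 179)
8^8 ≡ 158^2 = 24964 ≡ 83 (mod 179)
8^16 ≡ 83^2 = 6889 ≡ 87 (mod 179)
8^32 ≡ 87^2 = 7569 ≡ 51 (mod 179)
8^64 ≡ 51^2 = 2601 ≡ 95 (mod 179)
89 = 64 + 16 + 8 + 1 in binary powers of 2.
So 8^89 ≡ 95 · 87 · 83 · 8 ≡ 178 (mod 179).
Since 8^d ≡ 178 (mod 179), base 8 does not prove 179 composite.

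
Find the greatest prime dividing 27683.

27683 = 19 · 1457
1457 = 31 · 47
47 is prime.
So 27683 = 19 · 31 · 47; the largest prime factor is 47.

47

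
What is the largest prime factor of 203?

203 = 7 · 29
29 is prime.
So 203 = 7 · 29; the largest prime factor is 29.

29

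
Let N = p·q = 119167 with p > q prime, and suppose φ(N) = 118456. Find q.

269

φ(n) = (p−1)(q−1) = n − (p+q) + 1, so p + q = 119167 − 118456 + 1 = 712.
p and q are the roots of t² − 712t + 119167 = 0.
Discriminant: 712² − 4·119167 = 506944 − 476668 = 30276; √30276 = 174.
q = (712 − 174)/2 = 269, p = (712 + 174)/2 = 443.
Check: 269 · 443 = 119167.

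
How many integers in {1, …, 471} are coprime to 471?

312

Factor: 471 = 3 · 157.
φ(471) = (3−1) · (157−1) = 2 · 156 = 312.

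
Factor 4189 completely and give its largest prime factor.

71

4189 = 59 · 71
71 is prime.
So 4189 = 59 · 71; the largest prime factor is 71.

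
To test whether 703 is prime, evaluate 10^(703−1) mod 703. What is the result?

10^1 ≡ 10 (mod 703)
10^2 ≡ 10^2 = 100 ≡ 100 (mod 703)
10^4 ≡ 100^2 = 10000 ≡ 158 (mod 703)
10^8 ≡ 158^2 = 24964 ≡ 359 (mod 703)
10^16 ≡ 359^2 = 128881 ≡ 232 (mod 703)
10^32 ≡ 232^2 = 53824 ≡ 396 (mod 703)
10^64 ≡ 396^2 = 156816 ≡ 47 (mod 703)
10^128 ≡ 47^2 = 2209 ≡ 100 (mod 703)
10^256 ≡ 100^2 = 10000 ≡ 158 (mod 703)
10^512 ≡ 158^2 = 24964 ≡ 359 (mod 703)
702 = 512 + 128 + 32 + 16 + 8 + 4 + 2 in binary powers of 2.
So 10^702 ≡ 359 · 100 · 396 · 232 · 359 · 158 · 100 ≡ 1 (mod 703).
Since the result is 1, base 10 gives no evidence that 703 is composite.

1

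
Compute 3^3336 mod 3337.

144

3^1 ≡ 3 (mod 3337)
3^2 ≡ 3^2 = 9 ≡ 9 (mod 3337)
3^4 ≡ 9^2 = 81 ≡ 81 (mod 3337)
3^8 ≡ 81^2 = 6561 ≡ 3224 (mod 3337)
3^16 ≡ 3224^2 = 10394176 ≡ 2758 (mod 3337)
3^32 ≡ 2758^2 = 7606564 ≡ 1541 (mod 3337)
3^64 ≡ 1541^2 = 2374681 ≡ 2074 (mod 3337)
3^128 ≡ 2074^2 = 4301476 ≡ 83 (mod 3337)
3^256 ≡ 83^2 = 6889 ≡ 215 (mod 3337)
3^512 ≡ 215^2 = 46225 ≡ 2844 (mod 3337)
3^1024 ≡ 2844^2 = 8088336 ≡ 2785 (mod 3337)
3^2048 ≡ 2785^2 = 7756225 ≡ 1037 (mod 3337)
3336 = 2048 + 1024 + 256 + 8 in binary powers of 2.
So 3^3336 ≡ 1037 · 2785 · 215 · 3224 ≡ 144 (mod 3337).
Since 144 ≠ 1, base 3 is a Fermat witness: 3337 is composite.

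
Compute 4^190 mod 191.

1

4^1 ≡ 4 (mod 191)
4^2 ≡ 4^2 = 16 ≡ 16 (mod 191)
4^4 ≡ 16^2 = 256 ≡ 65 (mod 191)
4^8 ≡ 65^2 = 4225 ≡ 23 (mod 191)
4^16 ≡ 23^2 = 529 ≡ 147 (mod 191)
4^32 ≡ 147^2 = 21609 ≡ 26 (mod 191)
4^64 ≡ 26^2 = 676 ≡ 103 (mod 191)
4^128 ≡ 103^2 = 10609 ≡ 104 (mod 191)
190 = 128 + 32 + 16 + 8 + 4 + 2 in binary powers of 2.
So 4^190 ≡ 104 · 26 · 147 · 23 · 65 · 16 ≡ 1 (mod 191).
Since the result is 1, base 4 gives no evidence that 191 is composite.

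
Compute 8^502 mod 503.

1

8^1 ≡ 8 (mod 503)
8^2 ≡ 8^2 = 64 ≡ 64 (mod 503)
8^4 ≡ 64^2 = 4096 ≡ 72 (mod 503)
8^8 ≡ 72^2 = 5184 ≡ 154 (mod 503)
8^16 ≡ 154^2 = 23716 ≡ 75 (mod 503)
8^32 ≡ 75^2 = 5625 ≡ 92 (mod 503)
8^64 ≡ 92^2 = 8464 ≡ 416 (mod 503)
8^128 ≡ 416^2 = 173056 ≡ 24 (mod 503)
8^256 ≡ 24^2 = 576 ≡ 73 (mod 503)
502 = 256 + 128 + 64 + 32 + 16 + 4 + 2 in binary powers of 2.
So 8^502 ≡ 73 · 24 · 416 · 92 · 75 · 72 · 64 ≡ 1 (mod 503).
Since the result is 1, base 8 gives no evidence that 503 is composite.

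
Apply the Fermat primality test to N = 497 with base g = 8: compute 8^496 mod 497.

8^1 ≡ 8 (mod 497)
8^2 ≡ 8^2 = 64 ≡ 64 (mod 497)
8^4 ≡ 64^2 = 4096 ≡ 120 (mod 497)
8^8 ≡ 120^2 = 14400 ≡ 484 (mod 497)
8^16 ≡ 484^2 = 234256 ≡ 169 (mod 497)
8^32 ≡ 169^2 = 28561 ≡ 232 (mod 497)
8^64 ≡ 232^2 = 53824 ≡ 148 (mod 497)
8^128 ≡ 148^2 = 21904 ≡ 36 (mod 497)
8^256 ≡ 36^2 = 1296 ≡ 302 (mod 497)
496 = 256 + 128 + 64 + 32 + 16 in binary powers of 2.
So 8^496 ≡ 302 · 36 · 148 · 232 · 169 ≡ 225 (mod 497).
Since 225 ≠ 1, base 8 is a Fermat witness: 497 is composite.

225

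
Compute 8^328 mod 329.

260

8^1 ≡ 8 (mod 329)
8^2 ≡ 8^2 = 64 ≡ 64 (mod 329)
8^4 ≡ 64^2 = 4096 ≡ 148 (mod 329)
8^8 ≡ 148^2 = 21904 ≡ 190 (mod 329)
8^16 ≡ 190^2 = 36100 ≡ 239 (mod 329)
8^32 ≡ 239^2 = 57121 ≡ 204 (mod 329)
8^64 ≡ 204^2 = 41616 ≡ 162 (mod 329)
8^128 ≡ 162^2 = 26244 ≡ 253 (mod 329)
8^256 ≡ 253^2 = 64009 ≡ 183 (mod 329)
328 = 256 + 64 + 8 in binary powers of 2.
So 8^328 ≡ 183 · 162 · 190 ≡ 260 (mod 329).
Since 260 ≠ 1, base 8 is a Fermat witness: 329 is composite.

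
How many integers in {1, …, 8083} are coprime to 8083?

7888

Factor: 8083 = 59 · 137.
φ(8083) = (59−1) · (137−1) = 58 · 136 = 7888.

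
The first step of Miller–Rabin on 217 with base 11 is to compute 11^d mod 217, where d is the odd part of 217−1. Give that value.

15

217 − 1 = 216 = 2^3 · 27, so d = 27.
11^1 ≡ 11 (mod 217)
11^2 ≡ 11^2 = 121 ≡ 121 (mod 217)
11^4 ≡ 121^2 = 14641 ≡ 102 (mod 217)
11^8 ≡ 102^2 = 10404 ≡ 205 (mod 217)
11^16 ≡ 205^2 = 42025 ≡ 144 (mod 217)
27 = 16 + 8 + 2 + 1 in binary powers of 2.
So 11^27 ≡ 144 · 205 · 121 · 11 ≡ 15 (mod 217).
Squaring chain: 15 → 8 → 64; never reaches −1, so base 11 is a Miller–Rabin witness that 217 is composite.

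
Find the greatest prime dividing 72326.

43

72326 = 2 · 36163
36163 = 29 · 1247
1247 = 29 · 43
43 is prime.
So 72326 = 2 · 29^2 · 43; the largest prime factor is 43.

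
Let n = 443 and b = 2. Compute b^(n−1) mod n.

2^1 ≡ 2 (mod 443)
2^2 ≡ 2^2 = 4 ≡ 4 (mod 443)
2^4 ≡ 4^2 = 16 ≡ 16 (mod 443)
2^8 ≡ 16^2 = 256 ≡ 256 (mod 443)
2^16 ≡ 256^2 = 65536 ≡ 415 (mod 443)
2^32 ≡ 415^2 = 172225 ≡ 341 (mod 443)
2^64 ≡ 341^2 = 116281 ≡ 215 (mod 443)
2^128 ≡ 215^2 = 46225 ≡ 153 (mod 443)
2^256 ≡ 153^2 = 23409 ≡ 373 (mod 443)
442 = 256 + 128 + 32 + 16 + 8 + 2 in binary powers of 2.
So 2^442 ≡ 373 · 153 · 341 · 415 · 256 · 4 ≡ 1 (mod 443).
Since the result is 1, base 2 gives no evidence that 443 is composite.

1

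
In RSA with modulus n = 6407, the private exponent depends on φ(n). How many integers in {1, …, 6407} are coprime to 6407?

Factor: 6407 = 43 · 149.
φ(6407) = (43−1) · (149−1) = 42 · 148 = 6216.

6216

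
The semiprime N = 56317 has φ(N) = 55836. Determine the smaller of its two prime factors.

φ(n) = (p−1)(q−1) = n − (p+q) + 1, so p + q = 56317 − 55836 + 1 = 482.
p and q are the roots of t² − 482t + 56317 = 0.
Discriminant: 482² − 4·56317 = 232324 − 225268 = 7056; √7056 = 84.
q = (482 − 84)/2 = 199, p = (482 + 84)/2 = 283.
Check: 199 · 283 = 56317.

199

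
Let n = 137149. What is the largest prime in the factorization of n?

137149 = 23 · 5963
5963 = 67 · 89
89 is prime.
So 137149 = 23 · 67 · 89; the largest prime factor is 89.

89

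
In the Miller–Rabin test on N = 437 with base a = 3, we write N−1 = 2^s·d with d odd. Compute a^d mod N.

437 − 1 = 436 = 2^2 · 109, so d = 109.
3^1 ≡ 3 (mod 437)
3^2 ≡ 3^2 = 9 ≡ 9 (mod 437)
3^4 ≡ 9^2 = 81 ≡ 81 (mod 437)
3^8 ≡ 81^2 = 6561 ≡ 6 (mod 437)
3^16 ≡ 6^2 = 36 ≡ 36 (mod 437)
3^32 ≡ 36^2 = 1296 ≡ 422 (mod 437)
3^64 ≡ 422^2 = 178084 ≡ 225 (mod 437)
109 = 64 + 32 + 8 + 4 + 1 in binary powers of 2.
So 3^109 ≡ 225 · 422 · 6 · 81 · 3 ≡ 307 (mod 437).
Squaring chain: 307 → 294; never reaches −1, so base 3 is a Miller–Rabin witness that 437 is composite.

307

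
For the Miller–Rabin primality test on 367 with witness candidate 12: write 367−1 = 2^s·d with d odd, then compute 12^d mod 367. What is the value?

367 − 1 = 366 = 2^1 · 183, so d = 183.
12^1 ≡ 12 (mod 367)
12^2 ≡ 12^2 = 144 ≡ 144 (mod 367)
12^4 ≡ 144^2 = 20736 ≡ 184 (mod 367)
12^8 ≡ 184^2 = 33856 ≡ 92 (mod 367)
12^16 ≡ 92^2 = 8464 ≡ 23 (mod 367)
12^32 ≡ 23^2 = 529 ≡ 162 (mod 367)
12^64 ≡ 162^2 = 26244 ≡ 187 (mod 367)
12^128 ≡ 187^2 = 34969 ≡ 104 (mod 367)
183 = 128 + 32 + 16 + 4 + 2 + 1 in binary powers of 2.
So 12^183 ≡ 104 · 162 · 23 · 184 · 144 · 12 ≡ 366 (mod 367).
Since 12^d ≡ 366 (mod 367), base 12 does not prove 367 composite.

366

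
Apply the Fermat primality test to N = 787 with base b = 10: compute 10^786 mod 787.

1

10^1 ≡ 10 (mod 787)
10^2 ≡ 10^2 = 100 ≡ 100 (mod 787)
10^4 ≡ 100^2 = 10000 ≡ 556 (mod 787)
10^8 ≡ 556^2 = 309136 ≡ 632 (mod 787)
10^16 ≡ 632^2 = 399424 ≡ 415 (mod 787)
10^32 ≡ 415^2 = 172225 ≡ 659 (mod 787)
10^64 ≡ 659^2 = 434281 ≡ 644 (mod 787)
10^128 ≡ 644^2 = 414736 ≡ 774 (mod 787)
10^256 ≡ 774^2 = 599076 ≡ 169 (mod 787)
10^512 ≡ 169^2 = 28561 ≡ 229 (mod 787)
786 = 512 + 256 + 16 + 2 in binary powers of 2.
So 10^786 ≡ 229 · 169 · 415 · 100 ≡ 1 (mod 787).
Since the result is 1, base 10 gives no evidence that 787 is composite.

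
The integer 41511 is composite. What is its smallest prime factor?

3

41511 is odd.
Digit sum 12, divisible by 3.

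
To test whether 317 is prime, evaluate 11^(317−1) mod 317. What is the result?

11^1 ≡ 11 (mod 317)
11^2 ≡ 11^2 = 121 ≡ 121 (mod 317)
11^4 ≡ 121^2 = 14641 ≡ 59 (mod 317)
11^8 ≡ 59^2 = 3481 ≡ 311 (mod 317)
11^16 ≡ 311^2 = 96721 ≡ 36 (mod 317)
11^32 ≡ 36^2 = 1296 ≡ 28 (mod 317)
11^64 ≡ 28^2 = 784 ≡ 150 (mod 317)
11^128 ≡ 150^2 = 22500 ≡ 310 (mod 317)
11^256 ≡ 310^2 = 96100 ≡ 49 (mod 317)
316 = 256 + 32 + 16 + 8 + 4 in binary powers of 2.
So 11^316 ≡ 49 · 28 · 36 · 311 · 59 ≡ 1 (mod 317).
Since the result is 1, base 11 gives no evidence that 317 is composite.

1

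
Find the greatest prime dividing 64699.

97

64699 = 23 · 2813
2813 = 29 · 97
97 is prime.
So 64699 = 23 · 29 · 97; the largest prime factor is 97.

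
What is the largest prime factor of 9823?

47

9823 = 11 · 893
893 = 19 · 47
47 is prime.
So 9823 = 11 · 19 · 47; the largest prime factor is 47.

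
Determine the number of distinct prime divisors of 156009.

5

156009 = 3 · 52003
52003 = 7 · 7429
7429 = 17 · 437
437 = 19 · 23
156009 = 3 · 7 · 17 · 19 · 23, which has 5 distinct prime factors.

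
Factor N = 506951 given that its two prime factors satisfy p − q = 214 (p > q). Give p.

827

Since p = q + 214, we have 506951 = q(q + 214), so q² + 214q − 506951 = 0.
Discriminant: 214² + 4·506951 = 45796 + 2027804 = 2073600; √2073600 = 1440.
q = (−214 + 1440)/2 = 613, and p = q + 214 = 827.
Check: 613 · 827 = 506951.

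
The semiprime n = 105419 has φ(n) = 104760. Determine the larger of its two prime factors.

389

φ(n) = (p−1)(q−1) = n − (p+q) + 1, so p + q = 105419 − 104760 + 1 = 660.
p and q are the roots of t² − 660t + 105419 = 0.
Discriminant: 660² − 4·105419 = 435600 − 421676 = 13924; √13924 = 118.
q = (660 − 118)/2 = 271, p = (660 + 118)/2 = 389.
Check: 271 · 389 = 105419.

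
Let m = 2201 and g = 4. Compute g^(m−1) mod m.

187

4^1 ≡ 4 (mod 2201)
4^2 ≡ 4^2 = 16 ≡ 16 (mod 2201)
4^4 ≡ 16^2 = 256 ≡ 256 (mod 2201)
4^8 ≡ 256^2 = 65536 ≡ 1707 (mod 2201)
4^16 ≡ 1707^2 = 2913849 ≡ 1926 (mod 2201)
4^32 ≡ 1926^2 = 3709476 ≡ 791 (mod 2201)
4^64 ≡ 791^2 = 625681 ≡ 597 (mod 2201)
4^128 ≡ 597^2 = 356409 ≡ 2048 (mod 2201)
4^256 ≡ 2048^2 = 4194304 ≡ 1399 (mod 2201)
4^512 ≡ 1399^2 = 1957201 ≡ 512 (mod 2201)
4^1024 ≡ 512^2 = 262144 ≡ 225 (mod 2201)
4^2048 ≡ 225^2 = 50625 ≡ 2 (mod 2201)
2200 = 2048 + 128 + 16 + 8 in binary powers of 2.
So 4^2200 ≡ 2 · 2048 · 1926 · 1707 ≡ 187 (mod 2201).
Since 187 ≠ 1, base 4 is a Fermat witness: 2201 is composite.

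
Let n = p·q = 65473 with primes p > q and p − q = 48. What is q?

Since p = q + 48, we have 65473 = q(q + 48), so q² + 48q − 65473 = 0.
Discriminant: 48² + 4·65473 = 2304 + 261892 = 264196; √264196 = 514.
q = (−48 + 514)/2 = 233, and p = q + 48 = 281.
Check: 233 · 281 = 65473.

233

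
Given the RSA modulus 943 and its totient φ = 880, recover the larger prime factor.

41

φ(n) = (p−1)(q−1) = n − (p+q) + 1, so p + q = 943 − 880 + 1 = 64.
p and q are the roots of t² − 64t + 943 = 0.
Discriminant: 64² − 4·943 = 4096 − 3772 = 324; √324 = 18.
q = (64 − 18)/2 = 23, p = (64 + 18)/2 = 41.
Check: 23 · 41 = 943.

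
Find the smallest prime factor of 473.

473 is odd.
Digit sum 14, not divisible by 3.
Ends in 3: not divisible by 5.
7: 473 = 7·67 + 4
11: 473 = 11·43

11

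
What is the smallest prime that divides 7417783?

61

7417783 is odd.
Digit sum 37, not divisible by 3.
Ends in 3: not divisible by 5.
7: 7417783 = 7·1059683 + 2
11: 7417783 = 11·674343 + 10
13: 7417783 = 13·570598 + 9
17: 7417783 = 17·436340 + 3
19: 7417783 = 19·390409 + 12
23: 7417783 = 23·322512 + 7
29: 7417783 = 29·255785 + 18
31: 7417783 = 31·239283 + 10
37: 7417783 = 37·200480 + 23
41: 7417783 = 41·180921 + 22
43: 7417783 = 43·172506 + 25
47: 7417783 = 47·157825 + 8
53: 7417783 = 53·139958 + 9
59: 7417783 = 59·125725 + 8
61: 7417783 = 61·121603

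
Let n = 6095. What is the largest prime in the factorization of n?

6095 = 5 · 1219
1219 = 23 · 53
53 is prime.
So 6095 = 5 · 23 · 53; the largest prime factor is 53.

53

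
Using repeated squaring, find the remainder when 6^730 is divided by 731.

49

6^1 ≡ 6 (mod 731)
6^2 ≡ 6^2 = 36 ≡ 36 (mod 731)
6^4 ≡ 36^2 = 1296 ≡ 565 (mod 731)
6^8 ≡ 565^2 = 319225 ≡ 509 (mod 731)
6^16 ≡ 509^2 = 259081 ≡ 307 (mod 731)
6^32 ≡ 307^2 = 94249 ≡ 681 (mod 731)
6^64 ≡ 681^2 = 463761 ≡ 307 (mod 731)
6^128 ≡ 307^2 = 94249 ≡ 681 (mod 731)
6^256 ≡ 681^2 = 463761 ≡ 307 (mod 731)
6^512 ≡ 307^2 = 94249 ≡ 681 (mod 731)
730 = 512 + 128 + 64 + 16 + 8 + 2 in binary powers of 2.
So 6^730 ≡ 681 · 681 · 307 · 307 · 509 · 36 ≡ 49 (mod 731).
Since 49 ≠ 1, base 6 is a Fermat witness: 731 is composite.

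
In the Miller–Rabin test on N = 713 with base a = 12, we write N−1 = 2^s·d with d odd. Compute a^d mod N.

713 − 1 = 712 = 2^3 · 89, so d = 89.
12^1 ≡ 12 (mod 713)
12^2 ≡ 12^2 = 144 ≡ 144 (mod 713)
12^4 ≡ 144^2 = 20736 ≡ 59 (mod 713)
12^8 ≡ 59^2 = 3481 ≡ 629 (mod 713)
12^16 ≡ 629^2 = 395641 ≡ 639 (mod 713)
12^32 ≡ 639^2 = 408321 ≡ 485 (mod 713)
12^64 ≡ 485^2 = 235225 ≡ 648 (mod 713)
89 = 64 + 16 + 8 + 1 in binary powers of 2.
So 12^89 ≡ 648 · 639 · 629 · 12 ≡ 633 (mod 713).
Squaring chain: 633 → 696 → 289; never reaches −1, so base 12 is a Miller–Rabin witness that 713 is composite.

633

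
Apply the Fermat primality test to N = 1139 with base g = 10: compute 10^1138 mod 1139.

508

10^1 ≡ 10 (mod 1139)
10^2 ≡ 10^2 = 100 ≡ 100 (mod 1139)
10^4 ≡ 100^2 = 10000 ≡ 888 (mod 1139)
10^8 ≡ 888^2 = 788544 ≡ 356 (mod 1139)
10^16 ≡ 356^2 = 126736 ≡ 307 (mod 1139)
10^32 ≡ 307^2 = 94249 ≡ 851 (mod 1139)
10^64 ≡ 851^2 = 724201 ≡ 936 (mod 1139)
10^128 ≡ 936^2 = 876096 ≡ 205 (mod 1139)
10^256 ≡ 205^2 = 42025 ≡ 1021 (mod 1139)
10^512 ≡ 1021^2 = 1042441 ≡ 256 (mod 1139)
10^1024 ≡ 256^2 = 65536 ≡ 613 (mod 1139)
1138 = 1024 + 64 + 32 + 16 + 2 in binary powers of 2.
So 10^1138 ≡ 613 · 936 · 851 · 307 · 100 ≡ 508 (mod 1139).
Since 508 ≠ 1, base 10 is a Fermat witness: 1139 is composite.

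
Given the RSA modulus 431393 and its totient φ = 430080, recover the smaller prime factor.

641

φ(n) = (p−1)(q−1) = n − (p+q) + 1, so p + q = 431393 − 430080 + 1 = 1314.
p and q are the roots of t² − 1314t + 431393 = 0.
Discriminant: 1314² − 4·431393 = 1726596 − 1725572 = 1024; √1024 = 32.
q = (1314 − 32)/2 = 641, p = (1314 + 32)/2 = 673.
Check: 641 · 673 = 431393.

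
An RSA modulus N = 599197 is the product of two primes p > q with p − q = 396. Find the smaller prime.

601

Since p = q + 396, we have 599197 = q(q + 396), so q² + 396q − 599197 = 0.
Discriminant: 396² + 4·599197 = 156816 + 2396788 = 2553604; √2553604 = 1598.
q = (−396 + 1598)/2 = 601, and p = q + 396 = 997.
Check: 601 · 997 = 599197.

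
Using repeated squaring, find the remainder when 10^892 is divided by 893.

332

10^1 ≡ 10 (mod 893)
10^2 ≡ 10^2 = 100 ≡ 100 (mod 893)
10^4 ≡ 100^2 = 10000 ≡ 177 (mod 893)
10^8 ≡ 177^2 = 31329 ≡ 74 (mod 893)
10^16 ≡ 74^2 = 5476 ≡ 118 (mod 893)
10^32 ≡ 118^2 = 13924 ≡ 529 (mod 893)
10^64 ≡ 529^2 = 279841 ≡ 332 (mod 893)
10^128 ≡ 332^2 = 110224 ≡ 385 (mod 893)
10^256 ≡ 385^2 = 148225 ≡ 880 (mod 893)
10^512 ≡ 880^2 = 774400 ≡ 169 (mod 893)
892 = 512 + 256 + 64 + 32 + 16 + 8 + 4 in binary powers of 2.
So 10^892 ≡ 169 · 880 · 332 · 529 · 118 · 74 · 177 ≡ 332 (mod 893).
Since 332 ≠ 1, base 10 is a Fermat witness: 893 is composite.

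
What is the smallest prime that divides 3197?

23

3197 is odd.
Digit sum 20, not divisible by 3.
Ends in 7: not divisible by 5.
7: 3197 = 7·456 + 5
11: 3197 = 11·290 + 7
13: 3197 = 13·245 + 12
17: 3197 = 17·188 + 1
19: 3197 = 19·168 + 5
23: 3197 = 23·139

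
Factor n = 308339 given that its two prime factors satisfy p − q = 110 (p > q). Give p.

613

Since p = q + 110, we have 308339 = q(q + 110), so q² + 110q − 308339 = 0.
Discriminant: 110² + 4·308339 = 12100 + 1233356 = 1245456; √1245456 = 1116.
q = (−110 + 1116)/2 = 503, and p = q + 110 = 613.
Check: 503 · 613 = 308339.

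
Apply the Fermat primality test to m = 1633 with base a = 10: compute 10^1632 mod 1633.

1605

10^1 ≡ 10 (mod 1633)
10^2 ≡ 10^2 = 100 ≡ 100 (mod 1633)
10^4 ≡ 100^2 = 10000 ≡ 202 (mod 1633)
10^8 ≡ 202^2 = 40804 ≡ 1612 (mod 1633)
10^16 ≡ 1612^2 = 2598544 ≡ 441 (mod 1633)
10^32 ≡ 441^2 = 194481 ≡ 154 (mod 1633)
10^64 ≡ 154^2 = 23716 ≡ 854 (mod 1633)
10^128 ≡ 854^2 = 729316 ≡ 998 (mod 1633)
10^256 ≡ 998^2 = 996004 ≡ 1507 (mod 1633)
10^512 ≡ 1507^2 = 2271049 ≡ 1179 (mod 1633)
10^1024 ≡ 1179^2 = 1390041 ≡ 358 (mod 1633)
1632 = 1024 + 512 + 64 + 32 in binary powers of 2.
So 10^1632 ≡ 358 · 1179 · 854 · 154 ≡ 1605 (mod 1633).
Since 1605 ≠ 1, base 10 is a Fermat witness: 1633 is composite.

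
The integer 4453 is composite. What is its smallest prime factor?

61

4453 is odd.
Digit sum 16, not divisible by 3.
Ends in 3: not divisible by 5.
7: 4453 = 7·636 + 1
11: 4453 = 11·404 + 9
13: 4453 = 13·342 + 7
17: 4453 = 17·261 + 16
19: 4453 = 19·234 + 7
23: 4453 = 23·193 + 14
29: 4453 = 29·153 + 16
31: 4453 = 31·143 + 20
37: 4453 = 37·120 + 13
41: 4453 = 41·108 + 25
43: 4453 = 43·103 + 24
47: 4453 = 47·94 + 35
53: 4453 = 53·84 + 1
59: 4453 = 59·75 + 28
61: 4453 = 61·73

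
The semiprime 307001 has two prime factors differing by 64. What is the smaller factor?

523

Since p = q + 64, we have 307001 = q(q + 64), so q² + 64q − 307001 = 0.
Discriminant: 64² + 4·307001 = 4096 + 1228004 = 1232100; √1232100 = 1110.
q = (−64 + 1110)/2 = 523, and p = q + 64 = 587.
Check: 523 · 587 = 307001.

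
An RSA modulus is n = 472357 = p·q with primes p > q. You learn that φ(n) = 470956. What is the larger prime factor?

839

φ(n) = (p−1)(q−1) = n − (p+q) + 1, so p + q = 472357 − 470956 + 1 = 1402.
p and q are the roots of t² − 1402t + 472357 = 0.
Discriminant: 1402² − 4·472357 = 1965604 − 1889428 = 76176; √76176 = 276.
q = (1402 − 276)/2 = 563, p = (1402 + 276)/2 = 839.
Check: 563 · 839 = 472357.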